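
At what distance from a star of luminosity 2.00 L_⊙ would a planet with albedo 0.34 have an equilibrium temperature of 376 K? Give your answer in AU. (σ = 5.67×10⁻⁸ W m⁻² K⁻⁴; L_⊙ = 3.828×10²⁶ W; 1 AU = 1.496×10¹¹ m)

L = 2.00 × 3.828×10²⁶ = 7.66×10²⁶ W.
From T_eq⁴ = L(1−A)/(16πσd²): d = √[L(1−A)/(16πσT_eq⁴)].
d = √[7.66×10²⁶ × 0.66 / (16π × 5.67×10⁻⁸ × (376)⁴)] = 9.42×10¹⁰ m = 0.630 AU.

d ≈ 0.630 AU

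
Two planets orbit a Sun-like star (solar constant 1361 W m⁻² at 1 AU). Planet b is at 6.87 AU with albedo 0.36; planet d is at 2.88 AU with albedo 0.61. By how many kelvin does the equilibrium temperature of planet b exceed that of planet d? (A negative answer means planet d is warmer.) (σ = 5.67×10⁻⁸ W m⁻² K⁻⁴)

ΔT ≈ -34.6 K

T_eq = [S₀(1−A)/(4σd²)]^(1/4), so T ∝ (1−A)^(1/4) / √d.
T₁ = [1361×0.64/(4×5.67×10⁻⁸×6.87²)]^(1/4) = 94.98 K.
T₂ = [1361×0.39/(4×5.67×10⁻⁸×2.88²)]^(1/4) = 129.61 K.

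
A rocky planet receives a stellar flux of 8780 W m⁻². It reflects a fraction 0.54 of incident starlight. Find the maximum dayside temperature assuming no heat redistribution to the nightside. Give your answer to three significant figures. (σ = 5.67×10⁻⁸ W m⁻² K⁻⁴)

T_ss ≈ 517 K

With no redistribution each surface element balances locally: S(1−A) = σT⁴.
T = [8780 × 0.46 / 5.67×10⁻⁸]^(1/4) = (7.12×10¹⁰)^(1/4) = 517 K.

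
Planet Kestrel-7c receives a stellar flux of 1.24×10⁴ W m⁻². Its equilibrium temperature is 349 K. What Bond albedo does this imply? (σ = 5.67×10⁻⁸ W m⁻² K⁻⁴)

A ≈ 0.73

From T_eq⁴ = S(1−A)/(4σ): 1−A = 4σT_eq⁴/S.
1−A = 4 × 5.67×10⁻⁸ × (349)⁴ / 1.24×10⁴ = 0.271.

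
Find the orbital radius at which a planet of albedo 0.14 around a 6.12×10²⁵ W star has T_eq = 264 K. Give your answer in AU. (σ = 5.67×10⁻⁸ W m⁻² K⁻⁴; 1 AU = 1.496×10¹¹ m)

d ≈ 0.412 AU

From T_eq⁴ = L(1−A)/(16πσd²): d = √[L(1−A)/(16πσT_eq⁴)].
d = √[6.12×10²⁵ × 0.86 / (16π × 5.67×10⁻⁸ × (264)⁴)] = 6.17×10¹⁰ m = 0.412 AU.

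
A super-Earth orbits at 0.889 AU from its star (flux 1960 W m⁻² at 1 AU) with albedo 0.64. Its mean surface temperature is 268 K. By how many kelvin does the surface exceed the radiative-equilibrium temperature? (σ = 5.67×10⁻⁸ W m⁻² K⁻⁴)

ΔT ≈ 17.5 K

S = 1960/0.889² = 2480 W m⁻².
T_eq = [S(1−A)/(4σ)]^(1/4) = [2480×0.36/(4×5.67×10⁻⁸)]^(1/4) = 250.5 K.
ΔT = T_surf − T_eq = 268 − 250.5.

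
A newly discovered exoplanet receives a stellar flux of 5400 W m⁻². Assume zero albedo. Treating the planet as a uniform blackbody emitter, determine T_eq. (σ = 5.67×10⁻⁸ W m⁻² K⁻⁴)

T_eq ≈ 393 K

Energy balance: absorbed = emitted ⇒ πR²·S(1−A) = 4πR²·σT_eq⁴, so T_eq⁴ = S(1−A)/(4σ).
T_eq = [5400 × 1.00 / (4 × 5.67×10⁻⁸)]^(1/4) = (2.38×10¹⁰)^(1/4) = 393 K.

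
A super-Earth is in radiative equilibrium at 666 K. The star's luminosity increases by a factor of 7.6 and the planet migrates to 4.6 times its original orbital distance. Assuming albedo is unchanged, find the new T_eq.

T_eq ∝ L^(1/4) · d^(−1/2).
T′ = 666 × 7.6^(1/4) / 4.6^(1/2) = 516 K.

T_eq ≈ 516 K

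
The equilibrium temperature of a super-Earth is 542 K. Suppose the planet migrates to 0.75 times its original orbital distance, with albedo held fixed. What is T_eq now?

T_eq ∝ L^(1/4) · d^(−1/2).
T′ = 542 / 0.75^(1/2) = 626 K.

T_eq ≈ 626 K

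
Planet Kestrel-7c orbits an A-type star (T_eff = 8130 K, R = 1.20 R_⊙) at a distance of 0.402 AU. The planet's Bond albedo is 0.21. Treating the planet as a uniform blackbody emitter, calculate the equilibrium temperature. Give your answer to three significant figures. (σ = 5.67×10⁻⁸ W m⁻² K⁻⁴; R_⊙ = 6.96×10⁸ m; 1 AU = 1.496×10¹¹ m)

R_⋆ = 1.20 × 6.96×10⁸ = 8.35×10⁸ m.
d = 0.402 AU = 6.01×10¹⁰ m.
L = 4πR_⋆²σT_⋆⁴ = 4π(8.35×10⁸)² × 5.67×10⁻⁸ × (8130)⁴ = 2.17×10²⁷ W.
S = L/(4πd²) = 4.78×10⁴ W m⁻².
Energy balance: absorbed = emitted ⇒ πR²·S(1−A) = 4πR²·σT_eq⁴, so T_eq⁴ = S(1−A)/(4σ).
T_eq = [4.78×10⁴ × 0.79 / (4 × 5.67×10⁻⁸)]^(1/4) = (1.66×10¹¹)^(1/4) = 639 K.

T_eq ≈ 639 K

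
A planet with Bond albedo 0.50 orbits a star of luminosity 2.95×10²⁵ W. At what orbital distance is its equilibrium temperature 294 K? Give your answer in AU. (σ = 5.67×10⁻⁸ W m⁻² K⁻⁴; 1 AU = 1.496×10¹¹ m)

From T_eq⁴ = L(1−A)/(16πσd²): d = √[L(1−A)/(16πσT_eq⁴)].
d = √[2.95×10²⁵ × 0.50 / (16π × 5.67×10⁻⁸ × (294)⁴)] = 2.63×10¹⁰ m = 0.176 AU.

d ≈ 0.176 AU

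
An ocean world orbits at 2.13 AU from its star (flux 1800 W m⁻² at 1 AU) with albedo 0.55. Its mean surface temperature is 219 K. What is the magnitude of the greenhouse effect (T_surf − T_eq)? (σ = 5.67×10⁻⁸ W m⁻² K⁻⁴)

S = 1800/2.13² = 396.7 W m⁻².
T_eq = [S(1−A)/(4σ)]^(1/4) = [396.7×0.45/(4×5.67×10⁻⁸)]^(1/4) = 167.5 K.
ΔT = T_surf − T_eq = 219 − 167.5.

ΔT ≈ 51.5 K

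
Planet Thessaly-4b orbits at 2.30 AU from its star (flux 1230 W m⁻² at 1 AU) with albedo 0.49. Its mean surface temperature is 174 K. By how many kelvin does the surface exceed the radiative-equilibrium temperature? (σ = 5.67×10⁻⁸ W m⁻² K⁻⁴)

S = 1230/2.30² = 232.5 W m⁻².
T_eq = [S(1−A)/(4σ)]^(1/4) = [232.5×0.51/(4×5.67×10⁻⁸)]^(1/4) = 151.2 K.
ΔT = T_surf − T_eq = 174 − 151.2.

ΔT ≈ 22.8 K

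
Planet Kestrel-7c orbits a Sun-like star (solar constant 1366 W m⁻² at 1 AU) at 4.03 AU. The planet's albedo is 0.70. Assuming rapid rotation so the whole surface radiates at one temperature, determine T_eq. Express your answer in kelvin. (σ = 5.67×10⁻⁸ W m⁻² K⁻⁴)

T_eq ≈ 103 K

Flux at 4.03 AU: S = 1366/4.03² = 84.1 W m⁻².
Energy balance: absorbed = emitted ⇒ πR²·S(1−A) = 4πR²·σT_eq⁴, so T_eq⁴ = S(1−A)/(4σ).
T_eq = [84.1 × 0.30 / (4 × 5.67×10⁻⁸)]^(1/4) = (1.11×10⁸)^(1/4) = 103 K.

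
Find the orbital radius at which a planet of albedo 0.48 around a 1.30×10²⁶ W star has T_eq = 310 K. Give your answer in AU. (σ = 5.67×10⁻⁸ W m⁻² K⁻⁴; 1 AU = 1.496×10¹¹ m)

From T_eq⁴ = L(1−A)/(16πσd²): d = √[L(1−A)/(16πσT_eq⁴)].
d = √[1.30×10²⁶ × 0.52 / (16π × 5.67×10⁻⁸ × (310)⁴)] = 5.07×10¹⁰ m = 0.339 AU.

d ≈ 0.339 AU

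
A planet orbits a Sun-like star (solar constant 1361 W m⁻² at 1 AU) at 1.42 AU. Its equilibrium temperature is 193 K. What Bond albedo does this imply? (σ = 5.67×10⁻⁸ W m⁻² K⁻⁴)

A ≈ 0.53

Flux at 1.42 AU: S = 1361/1.42² = 675 W m⁻².
From T_eq⁴ = S(1−A)/(4σ): 1−A = 4σT_eq⁴/S.
1−A = 4 × 5.67×10⁻⁸ × (193)⁴ / 675 = 0.466.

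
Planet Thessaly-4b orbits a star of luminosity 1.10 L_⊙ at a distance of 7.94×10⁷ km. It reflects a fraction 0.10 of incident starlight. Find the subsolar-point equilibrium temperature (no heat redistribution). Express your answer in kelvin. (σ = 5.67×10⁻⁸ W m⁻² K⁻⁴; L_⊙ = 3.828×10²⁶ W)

T_ss ≈ 539 K

d = 7.94×10⁷ km = 7.94×10¹⁰ m.
L = 1.10 × 3.828×10²⁶ = 4.21×10²⁶ W.
Flux: S = L/(4πd²) = 4.21×10²⁶/(4π×(7.94×10¹⁰)²) = 5320 W m⁻².
At the subsolar point the surface absorbs S(1−A) and emits σT⁴ per unit area — no factor of 4, since only the local patch is in balance.
T = [5320 × 0.90 / 5.67×10⁻⁸]^(1/4) = (8.44×10¹⁰)^(1/4) = 539 K.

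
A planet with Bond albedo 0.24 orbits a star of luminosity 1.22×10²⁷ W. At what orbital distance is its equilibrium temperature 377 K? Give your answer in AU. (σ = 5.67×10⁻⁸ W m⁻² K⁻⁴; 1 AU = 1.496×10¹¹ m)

From T_eq⁴ = L(1−A)/(16πσd²): d = √[L(1−A)/(16πσT_eq⁴)].
d = √[1.22×10²⁷ × 0.76 / (16π × 5.67×10⁻⁸ × (377)⁴)] = 1.27×10¹¹ m = 0.848 AU.

d ≈ 0.848 AU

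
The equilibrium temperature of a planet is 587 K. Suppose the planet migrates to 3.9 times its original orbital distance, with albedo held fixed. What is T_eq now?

T_eq ∝ L^(1/4) · d^(−1/2).
T′ = 587 / 3.9^(1/2) = 297 K.

T_eq ≈ 297 K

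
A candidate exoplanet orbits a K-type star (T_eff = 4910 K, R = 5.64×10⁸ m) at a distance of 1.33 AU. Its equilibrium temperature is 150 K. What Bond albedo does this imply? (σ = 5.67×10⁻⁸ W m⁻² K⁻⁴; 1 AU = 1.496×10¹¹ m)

d = 1.33 AU = 1.99×10¹¹ m.
L = 4πR_⋆²σT_⋆⁴ = 4π(5.64×10⁸)² × 5.67×10⁻⁸ × (4910)⁴ = 1.32×10²⁶ W.
S = L/(4πd²) = 265 W m⁻².
From T_eq⁴ = S(1−A)/(4σ): 1−A = 4σT_eq⁴/S.
1−A = 4 × 5.67×10⁻⁸ × (150)⁴ / 265 = 0.434.

A ≈ 0.57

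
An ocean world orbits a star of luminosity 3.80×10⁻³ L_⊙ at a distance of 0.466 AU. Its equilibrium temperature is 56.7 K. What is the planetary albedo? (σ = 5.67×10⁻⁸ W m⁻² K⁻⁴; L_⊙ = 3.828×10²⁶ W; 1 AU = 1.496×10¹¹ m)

d = 0.466 AU = 6.97×10¹⁰ m.
L = 3.80×10⁻³ × 3.828×10²⁶ = 1.45×10²⁴ W.
Flux: S = L/(4πd²) = 1.45×10²⁴/(4π×(6.97×10¹⁰)²) = 23.8 W m⁻².
From T_eq⁴ = S(1−A)/(4σ): 1−A = 4σT_eq⁴/S.
1−A = 4 × 5.67×10⁻⁸ × (56.7)⁴ / 23.8 = 0.098.

A ≈ 0.90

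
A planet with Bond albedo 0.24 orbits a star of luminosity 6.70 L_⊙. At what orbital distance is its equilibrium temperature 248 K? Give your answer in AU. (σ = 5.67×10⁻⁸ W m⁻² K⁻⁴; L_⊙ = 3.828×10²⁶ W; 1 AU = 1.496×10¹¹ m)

L = 6.70 × 3.828×10²⁶ = 2.56×10²⁷ W.
From T_eq⁴ = L(1−A)/(16πσd²): d = √[L(1−A)/(16πσT_eq⁴)].
d = √[2.56×10²⁷ × 0.76 / (16π × 5.67×10⁻⁸ × (248)⁴)] = 4.25×10¹¹ m = 2.84 AU.

d ≈ 2.84 AU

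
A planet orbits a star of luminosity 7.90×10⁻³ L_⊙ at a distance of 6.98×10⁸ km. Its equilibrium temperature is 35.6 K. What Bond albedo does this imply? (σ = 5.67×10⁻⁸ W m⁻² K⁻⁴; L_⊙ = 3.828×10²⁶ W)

d = 6.98×10⁸ km = 6.98×10¹¹ m.
L = 7.90×10⁻³ × 3.828×10²⁶ = 3.02×10²⁴ W.
Flux: S = L/(4πd²) = 3.02×10²⁴/(4π×(6.98×10¹¹)²) = 0.494 W m⁻².
From T_eq⁴ = S(1−A)/(4σ): 1−A = 4σT_eq⁴/S.
1−A = 4 × 5.67×10⁻⁸ × (35.6)⁴ / 0.494 = 0.738.

A ≈ 0.26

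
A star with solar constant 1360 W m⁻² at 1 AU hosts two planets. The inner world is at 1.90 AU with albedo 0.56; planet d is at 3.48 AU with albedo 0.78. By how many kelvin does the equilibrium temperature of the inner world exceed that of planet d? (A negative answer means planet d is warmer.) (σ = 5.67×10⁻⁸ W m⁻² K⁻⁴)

T_eq = [S₀(1−A)/(4σd²)]^(1/4), so T ∝ (1−A)^(1/4) / √d.
T₁ = [1360×0.44/(4×5.67×10⁻⁸×1.90²)]^(1/4) = 164.42 K.
T₂ = [1360×0.22/(4×5.67×10⁻⁸×3.48²)]^(1/4) = 102.16 K.

ΔT ≈ 62.3 K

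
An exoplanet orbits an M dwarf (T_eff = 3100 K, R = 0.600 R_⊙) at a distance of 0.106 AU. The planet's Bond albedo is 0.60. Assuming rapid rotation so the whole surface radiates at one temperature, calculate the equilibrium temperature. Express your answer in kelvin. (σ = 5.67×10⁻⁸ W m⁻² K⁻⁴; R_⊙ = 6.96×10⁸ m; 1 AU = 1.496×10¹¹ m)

R_⋆ = 0.600 × 6.96×10⁸ = 4.18×10⁸ m.
d = 0.106 AU = 1.59×10¹⁰ m.
L = 4πR_⋆²σT_⋆⁴ = 4π(4.18×10⁸)² × 5.67×10⁻⁸ × (3100)⁴ = 1.15×10²⁵ W.
S = L/(4πd²) = 3630 W m⁻².
Energy balance: absorbed = emitted ⇒ πR²·S(1−A) = 4πR²·σT_eq⁴, so T_eq⁴ = S(1−A)/(4σ).
T_eq = [3630 × 0.40 / (4 × 5.67×10⁻⁸)]^(1/4) = (6.40×10⁹)^(1/4) = 283 K.

T_eq ≈ 283 K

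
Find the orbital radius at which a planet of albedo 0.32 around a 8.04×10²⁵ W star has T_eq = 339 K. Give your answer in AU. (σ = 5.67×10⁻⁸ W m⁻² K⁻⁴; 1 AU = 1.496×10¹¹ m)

From T_eq⁴ = L(1−A)/(16πσd²): d = √[L(1−A)/(16πσT_eq⁴)].
d = √[8.04×10²⁵ × 0.68 / (16π × 5.67×10⁻⁸ × (339)⁴)] = 3.81×10¹⁰ m = 0.255 AU.

d ≈ 0.255 AU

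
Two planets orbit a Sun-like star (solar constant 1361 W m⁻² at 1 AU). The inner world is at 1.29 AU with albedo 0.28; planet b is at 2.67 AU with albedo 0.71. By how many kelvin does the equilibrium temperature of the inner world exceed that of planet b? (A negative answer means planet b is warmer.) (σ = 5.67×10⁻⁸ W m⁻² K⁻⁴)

ΔT ≈ 100.7 K

T_eq = [S₀(1−A)/(4σd²)]^(1/4), so T ∝ (1−A)^(1/4) / √d.
T₁ = [1361×0.72/(4×5.67×10⁻⁸×1.29²)]^(1/4) = 225.73 K.
T₂ = [1361×0.29/(4×5.67×10⁻⁸×2.67²)]^(1/4) = 125.00 K.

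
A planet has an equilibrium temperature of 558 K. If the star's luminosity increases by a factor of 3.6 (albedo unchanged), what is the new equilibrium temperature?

T_eq ≈ 769 K

T_eq ∝ L^(1/4) · d^(−1/2).
T′ = 558 × 3.6^(1/4) = 769 K.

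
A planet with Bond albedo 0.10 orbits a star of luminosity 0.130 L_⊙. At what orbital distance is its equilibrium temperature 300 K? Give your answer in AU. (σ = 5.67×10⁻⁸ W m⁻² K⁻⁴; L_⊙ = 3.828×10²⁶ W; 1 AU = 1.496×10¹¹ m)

L = 0.130 × 3.828×10²⁶ = 4.98×10²⁵ W.
From T_eq⁴ = L(1−A)/(16πσd²): d = √[L(1−A)/(16πσT_eq⁴)].
d = √[4.98×10²⁵ × 0.90 / (16π × 5.67×10⁻⁸ × (300)⁴)] = 4.40×10¹⁰ m = 0.294 AU.

d ≈ 0.294 AU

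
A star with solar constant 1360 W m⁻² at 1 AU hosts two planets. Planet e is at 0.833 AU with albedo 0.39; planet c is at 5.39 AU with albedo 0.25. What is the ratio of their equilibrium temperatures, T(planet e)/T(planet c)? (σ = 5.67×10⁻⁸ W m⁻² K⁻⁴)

T_eq = [S₀(1−A)/(4σd²)]^(1/4), so T ∝ (1−A)^(1/4) / √d.
T₁ = [1360×0.61/(4×5.67×10⁻⁸×0.833²)]^(1/4) = 269.45 K.
T₂ = [1360×0.75/(4×5.67×10⁻⁸×5.39²)]^(1/4) = 111.54 K.

T₁/T₂ ≈ 2.416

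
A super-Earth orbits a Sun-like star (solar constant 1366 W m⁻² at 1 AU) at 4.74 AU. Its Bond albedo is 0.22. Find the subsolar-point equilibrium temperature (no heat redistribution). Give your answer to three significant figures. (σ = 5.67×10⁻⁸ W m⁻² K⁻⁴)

Flux at 4.74 AU: S = 1366/4.74² = 60.8 W m⁻².
At the subsolar point the surface absorbs S(1−A) and emits σT⁴ per unit area — no factor of 4, since only the local patch is in balance.
T = [60.8 × 0.78 / 5.67×10⁻⁸]^(1/4) = (8.36×10⁸)^(1/4) = 170 K.

T_ss ≈ 170 K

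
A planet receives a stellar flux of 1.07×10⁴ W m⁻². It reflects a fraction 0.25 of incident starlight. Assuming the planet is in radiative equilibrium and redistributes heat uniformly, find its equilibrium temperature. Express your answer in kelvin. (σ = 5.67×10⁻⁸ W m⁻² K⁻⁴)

Energy balance: absorbed = emitted ⇒ πR²·S(1−A) = 4πR²·σT_eq⁴, so T_eq⁴ = S(1−A)/(4σ).
T_eq = [1.07×10⁴ × 0.75 / (4 × 5.67×10⁻⁸)]^(1/4) = (3.54×10¹⁰)^(1/4) = 434 K.

T_eq ≈ 434 K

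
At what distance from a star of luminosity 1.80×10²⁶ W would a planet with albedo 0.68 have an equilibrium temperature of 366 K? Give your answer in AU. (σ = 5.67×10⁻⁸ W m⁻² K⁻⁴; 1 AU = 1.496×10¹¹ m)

d ≈ 0.224 AU

From T_eq⁴ = L(1−A)/(16πσd²): d = √[L(1−A)/(16πσT_eq⁴)].
d = √[1.80×10²⁶ × 0.32 / (16π × 5.67×10⁻⁸ × (366)⁴)] = 3.36×10¹⁰ m = 0.224 AU.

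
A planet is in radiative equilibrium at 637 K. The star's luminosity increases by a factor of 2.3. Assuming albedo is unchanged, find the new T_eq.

T_eq ∝ L^(1/4) · d^(−1/2).
T′ = 637 × 2.3^(1/4) = 784 K.

T_eq ≈ 784 K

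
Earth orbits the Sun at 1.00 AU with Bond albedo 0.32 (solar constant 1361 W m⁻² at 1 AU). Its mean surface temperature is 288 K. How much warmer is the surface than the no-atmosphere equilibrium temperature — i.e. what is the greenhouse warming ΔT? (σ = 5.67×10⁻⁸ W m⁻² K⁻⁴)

S = 1361/1.00² = 1361 W m⁻².
T_eq = [S(1−A)/(4σ)]^(1/4) = [1361×0.68/(4×5.67×10⁻⁸)]^(1/4) = 252.7 K.
ΔT = T_surf − T_eq = 288 − 252.7.

ΔT ≈ 35.3 K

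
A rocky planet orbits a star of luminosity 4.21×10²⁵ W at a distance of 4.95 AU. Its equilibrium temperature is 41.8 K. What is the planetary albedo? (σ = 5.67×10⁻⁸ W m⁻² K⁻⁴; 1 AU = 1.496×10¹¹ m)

A ≈ 0.89

d = 4.95 AU = 7.41×10¹¹ m.
Flux: S = L/(4πd²) = 4.21×10²⁵/(4π×(7.41×10¹¹)²) = 6.11 W m⁻².
From T_eq⁴ = S(1−A)/(4σ): 1−A = 4σT_eq⁴/S.
1−A = 4 × 5.67×10⁻⁸ × (41.8)⁴ / 6.11 = 0.113.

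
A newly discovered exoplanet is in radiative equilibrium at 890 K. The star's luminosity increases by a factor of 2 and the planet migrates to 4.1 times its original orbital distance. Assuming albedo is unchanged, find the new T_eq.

T_eq ≈ 523 K

T_eq ∝ L^(1/4) · d^(−1/2).
T′ = 890 × 2^(1/4) / 4.1^(1/2) = 523 K.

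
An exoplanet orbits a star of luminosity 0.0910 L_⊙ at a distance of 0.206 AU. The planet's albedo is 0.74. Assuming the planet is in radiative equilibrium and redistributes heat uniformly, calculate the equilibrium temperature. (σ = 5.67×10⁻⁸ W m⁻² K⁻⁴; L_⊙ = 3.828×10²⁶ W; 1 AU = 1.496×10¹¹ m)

T_eq ≈ 241 K

d = 0.206 AU = 3.08×10¹⁰ m.
L = 0.0910 × 3.828×10²⁶ = 3.48×10²⁵ W.
Flux: S = L/(4πd²) = 3.48×10²⁵/(4π×(3.08×10¹⁰)²) = 2920 W m⁻².
Energy balance: absorbed = emitted ⇒ πR²·S(1−A) = 4πR²·σT_eq⁴, so T_eq⁴ = S(1−A)/(4σ).
T_eq = [2920 × 0.26 / (4 × 5.67×10⁻⁸)]^(1/4) = (3.35×10⁹)^(1/4) = 241 K.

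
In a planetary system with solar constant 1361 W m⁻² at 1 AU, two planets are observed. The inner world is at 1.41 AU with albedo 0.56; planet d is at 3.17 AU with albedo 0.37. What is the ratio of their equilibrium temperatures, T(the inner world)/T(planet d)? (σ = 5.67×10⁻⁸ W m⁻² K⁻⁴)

T_eq = [S₀(1−A)/(4σd²)]^(1/4), so T ∝ (1−A)^(1/4) / √d.
T₁ = [1361×0.44/(4×5.67×10⁻⁸×1.41²)]^(1/4) = 190.90 K.
T₂ = [1361×0.63/(4×5.67×10⁻⁸×3.17²)]^(1/4) = 139.27 K.

T₁/T₂ ≈ 1.371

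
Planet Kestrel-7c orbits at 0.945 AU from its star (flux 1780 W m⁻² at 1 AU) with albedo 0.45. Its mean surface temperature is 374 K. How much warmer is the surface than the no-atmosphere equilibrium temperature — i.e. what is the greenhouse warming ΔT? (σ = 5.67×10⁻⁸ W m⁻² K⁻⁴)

ΔT ≈ 110.3 K

S = 1780/0.945² = 1993 W m⁻².
T_eq = [S(1−A)/(4σ)]^(1/4) = [1993×0.55/(4×5.67×10⁻⁸)]^(1/4) = 263.7 K.
ΔT = T_surf − T_eq = 374 − 263.7.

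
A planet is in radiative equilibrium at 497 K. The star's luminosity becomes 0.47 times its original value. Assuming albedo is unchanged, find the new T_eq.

T_eq ≈ 412 K

T_eq ∝ L^(1/4) · d^(−1/2).
T′ = 497 × 0.47^(1/4) = 412 K.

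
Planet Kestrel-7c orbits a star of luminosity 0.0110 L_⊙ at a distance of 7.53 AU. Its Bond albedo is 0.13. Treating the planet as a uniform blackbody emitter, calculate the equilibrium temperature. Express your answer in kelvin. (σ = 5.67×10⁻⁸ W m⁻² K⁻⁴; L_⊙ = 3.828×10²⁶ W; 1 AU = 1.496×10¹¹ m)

d = 7.53 AU = 1.13×10¹² m.
L = 0.0110 × 3.828×10²⁶ = 4.21×10²⁴ W.
Flux: S = L/(4πd²) = 4.21×10²⁴/(4π×(1.13×10¹²)²) = 0.264 W m⁻².
Energy balance: absorbed = emitted ⇒ πR²·S(1−A) = 4πR²·σT_eq⁴, so T_eq⁴ = S(1−A)/(4σ).
T_eq = [0.264 × 0.87 / (4 × 5.67×10⁻⁸)]^(1/4) = (1.01×10⁶)^(1/4) = 31.7 K.

T_eq ≈ 31.7 K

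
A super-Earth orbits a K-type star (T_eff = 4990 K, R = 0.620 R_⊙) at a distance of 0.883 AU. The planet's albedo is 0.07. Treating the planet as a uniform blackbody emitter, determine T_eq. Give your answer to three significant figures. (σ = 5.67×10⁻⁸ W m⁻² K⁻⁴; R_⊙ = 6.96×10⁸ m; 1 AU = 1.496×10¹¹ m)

R_⋆ = 0.620 × 6.96×10⁸ = 4.32×10⁸ m.
d = 0.883 AU = 1.32×10¹¹ m.
L = 4πR_⋆²σT_⋆⁴ = 4π(4.32×10⁸)² × 5.67×10⁻⁸ × (4990)⁴ = 8.23×10²⁵ W.
S = L/(4πd²) = 375 W m⁻².
Energy balance: absorbed = emitted ⇒ πR²·S(1−A) = 4πR²·σT_eq⁴, so T_eq⁴ = S(1−A)/(4σ).
T_eq = [375 × 0.93 / (4 × 5.67×10⁻⁸)]^(1/4) = (1.54×10⁹)^(1/4) = 198 K.

T_eq ≈ 198 K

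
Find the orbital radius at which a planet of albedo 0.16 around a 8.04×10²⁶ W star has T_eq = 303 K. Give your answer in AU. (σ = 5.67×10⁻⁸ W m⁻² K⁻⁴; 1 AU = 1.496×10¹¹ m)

d ≈ 1.12 AU

From T_eq⁴ = L(1−A)/(16πσd²): d = √[L(1−A)/(16πσT_eq⁴)].
d = √[8.04×10²⁶ × 0.84 / (16π × 5.67×10⁻⁸ × (303)⁴)] = 1.68×10¹¹ m = 1.12 AU.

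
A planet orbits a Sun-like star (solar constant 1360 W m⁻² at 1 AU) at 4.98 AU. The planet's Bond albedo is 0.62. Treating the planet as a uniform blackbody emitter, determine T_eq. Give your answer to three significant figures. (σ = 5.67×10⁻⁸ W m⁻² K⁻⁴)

T_eq ≈ 97.9 K

Flux at 4.98 AU: S = 1360/4.98² = 54.8 W m⁻².
Energy balance: absorbed = emitted ⇒ πR²·S(1−A) = 4πR²·σT_eq⁴, so T_eq⁴ = S(1−A)/(4σ).
T_eq = [54.8 × 0.38 / (4 × 5.67×10⁻⁸)]^(1/4) = (9.19×10⁷)^(1/4) = 97.9 K.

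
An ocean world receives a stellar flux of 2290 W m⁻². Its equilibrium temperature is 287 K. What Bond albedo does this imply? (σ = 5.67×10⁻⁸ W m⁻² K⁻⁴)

A ≈ 0.33

From T_eq⁴ = S(1−A)/(4σ): 1−A = 4σT_eq⁴/S.
1−A = 4 × 5.67×10⁻⁸ × (287)⁴ / 2290 = 0.672.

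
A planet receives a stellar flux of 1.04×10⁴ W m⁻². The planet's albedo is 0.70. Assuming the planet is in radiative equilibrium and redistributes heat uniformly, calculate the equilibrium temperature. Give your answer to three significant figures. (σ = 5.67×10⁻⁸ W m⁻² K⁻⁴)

T_eq ≈ 342 K

Energy balance: absorbed = emitted ⇒ πR²·S(1−A) = 4πR²·σT_eq⁴, so T_eq⁴ = S(1−A)/(4σ).
T_eq = [1.04×10⁴ × 0.30 / (4 × 5.67×10⁻⁸)]^(1/4) = (1.38×10¹⁰)^(1/4) = 342 K.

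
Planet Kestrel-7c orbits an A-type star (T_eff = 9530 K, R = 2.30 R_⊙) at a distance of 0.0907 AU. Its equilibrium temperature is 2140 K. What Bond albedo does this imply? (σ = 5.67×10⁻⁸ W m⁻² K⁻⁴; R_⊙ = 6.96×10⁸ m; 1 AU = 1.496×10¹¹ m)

A ≈ 0.27

R_⋆ = 2.30 × 6.96×10⁸ = 1.60×10⁹ m.
d = 0.0907 AU = 1.36×10¹⁰ m.
L = 4πR_⋆²σT_⋆⁴ = 4π(1.60×10⁹)² × 5.67×10⁻⁸ × (9530)⁴ = 1.51×10²⁸ W.
S = L/(4πd²) = 6.51×10⁶ W m⁻².
From T_eq⁴ = S(1−A)/(4σ): 1−A = 4σT_eq⁴/S.
1−A = 4 × 5.67×10⁻⁸ × (2140)⁴ / 6.51×10⁶ = 0.731.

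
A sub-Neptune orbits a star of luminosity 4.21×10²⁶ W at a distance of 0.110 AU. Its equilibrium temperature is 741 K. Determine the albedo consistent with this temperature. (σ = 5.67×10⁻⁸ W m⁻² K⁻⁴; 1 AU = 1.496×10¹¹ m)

d = 0.110 AU = 1.65×10¹⁰ m.
Flux: S = L/(4πd²) = 4.21×10²⁶/(4π×(1.65×10¹⁰)²) = 1.24×10⁵ W m⁻².
From T_eq⁴ = S(1−A)/(4σ): 1−A = 4σT_eq⁴/S.
1−A = 4 × 5.67×10⁻⁸ × (741)⁴ / 1.24×10⁵ = 0.553.

A ≈ 0.45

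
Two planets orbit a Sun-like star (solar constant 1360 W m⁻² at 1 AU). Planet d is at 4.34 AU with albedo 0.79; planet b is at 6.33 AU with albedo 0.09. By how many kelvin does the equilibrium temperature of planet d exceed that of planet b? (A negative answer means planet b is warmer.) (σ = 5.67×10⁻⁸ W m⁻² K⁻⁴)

ΔT ≈ -17.6 K

T_eq = [S₀(1−A)/(4σd²)]^(1/4), so T ∝ (1−A)^(1/4) / √d.
T₁ = [1360×0.21/(4×5.67×10⁻⁸×4.34²)]^(1/4) = 90.42 K.
T₂ = [1360×0.91/(4×5.67×10⁻⁸×6.33²)]^(1/4) = 108.03 K.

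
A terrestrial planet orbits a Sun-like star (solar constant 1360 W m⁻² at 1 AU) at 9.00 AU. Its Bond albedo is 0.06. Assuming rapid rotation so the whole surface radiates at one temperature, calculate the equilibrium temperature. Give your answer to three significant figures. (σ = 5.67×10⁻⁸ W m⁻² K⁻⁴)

T_eq ≈ 91.3 K

Flux at 9.00 AU: S = 1360/9.00² = 16.8 W m⁻².
Energy balance: absorbed = emitted ⇒ πR²·S(1−A) = 4πR²·σT_eq⁴, so T_eq⁴ = S(1−A)/(4σ).
T_eq = [16.8 × 0.94 / (4 × 5.67×10⁻⁸)]^(1/4) = (6.96×10⁷)^(1/4) = 91.3 K.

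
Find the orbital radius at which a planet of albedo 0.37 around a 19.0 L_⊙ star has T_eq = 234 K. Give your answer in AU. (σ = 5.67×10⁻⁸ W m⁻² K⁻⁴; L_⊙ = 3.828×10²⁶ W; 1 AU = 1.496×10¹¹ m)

d ≈ 4.89 AU

L = 19.0 × 3.828×10²⁶ = 7.27×10²⁷ W.
From T_eq⁴ = L(1−A)/(16πσd²): d = √[L(1−A)/(16πσT_eq⁴)].
d = √[7.27×10²⁷ × 0.63 / (16π × 5.67×10⁻⁸ × (234)⁴)] = 7.32×10¹¹ m = 4.89 AU.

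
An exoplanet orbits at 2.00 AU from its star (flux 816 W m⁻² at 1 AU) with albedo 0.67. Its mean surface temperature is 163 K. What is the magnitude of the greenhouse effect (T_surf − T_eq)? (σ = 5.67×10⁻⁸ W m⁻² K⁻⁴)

ΔT ≈ 31.7 K

S = 816/2.00² = 204.0 W m⁻².
T_eq = [S(1−A)/(4σ)]^(1/4) = [204.0×0.33/(4×5.67×10⁻⁸)]^(1/4) = 131.3 K.
ΔT = T_surf − T_eq = 163 − 131.3.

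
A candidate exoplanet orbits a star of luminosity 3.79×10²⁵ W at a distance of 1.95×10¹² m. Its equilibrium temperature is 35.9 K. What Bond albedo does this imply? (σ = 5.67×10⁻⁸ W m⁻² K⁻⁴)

Flux: S = L/(4πd²) = 3.79×10²⁵/(4π×(1.95×10¹²)²) = 0.793 W m⁻².
From T_eq⁴ = S(1−A)/(4σ): 1−A = 4σT_eq⁴/S.
1−A = 4 × 5.67×10⁻⁸ × (35.9)⁴ / 0.793 = 0.475.

A ≈ 0.53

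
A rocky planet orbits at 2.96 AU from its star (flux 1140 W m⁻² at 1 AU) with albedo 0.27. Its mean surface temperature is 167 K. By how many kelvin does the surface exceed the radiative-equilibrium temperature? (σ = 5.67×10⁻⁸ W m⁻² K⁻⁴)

S = 1140/2.96² = 130.1 W m⁻².
T_eq = [S(1−A)/(4σ)]^(1/4) = [130.1×0.73/(4×5.67×10⁻⁸)]^(1/4) = 143.1 K.
ΔT = T_surf − T_eq = 167 − 143.1.

ΔT ≈ 23.9 K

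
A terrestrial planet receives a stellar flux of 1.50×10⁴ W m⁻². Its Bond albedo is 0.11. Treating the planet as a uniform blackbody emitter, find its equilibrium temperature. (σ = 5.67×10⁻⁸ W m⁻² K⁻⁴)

Energy balance: absorbed = emitted ⇒ πR²·S(1−A) = 4πR²·σT_eq⁴, so T_eq⁴ = S(1−A)/(4σ).
T_eq = [1.50×10⁴ × 0.89 / (4 × 5.67×10⁻⁸)]^(1/4) = (5.89×10¹⁰)^(1/4) = 493 K.

T_eq ≈ 493 K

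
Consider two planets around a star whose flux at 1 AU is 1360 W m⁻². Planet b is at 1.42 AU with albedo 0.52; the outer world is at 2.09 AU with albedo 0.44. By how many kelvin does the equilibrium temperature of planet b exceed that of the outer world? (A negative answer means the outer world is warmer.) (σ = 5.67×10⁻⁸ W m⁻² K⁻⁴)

ΔT ≈ 27.9 K

T_eq = [S₀(1−A)/(4σd²)]^(1/4), so T ∝ (1−A)^(1/4) / √d.
T₁ = [1360×0.48/(4×5.67×10⁻⁸×1.42²)]^(1/4) = 194.37 K.
T₂ = [1360×0.56/(4×5.67×10⁻⁸×2.09²)]^(1/4) = 166.51 K.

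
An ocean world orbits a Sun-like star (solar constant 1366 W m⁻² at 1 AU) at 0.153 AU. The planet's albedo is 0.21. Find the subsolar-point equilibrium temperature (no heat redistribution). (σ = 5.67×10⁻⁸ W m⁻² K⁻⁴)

Flux at 0.153 AU: S = 1366/0.153² = 5.84×10⁴ W m⁻².
At the subsolar point the surface absorbs S(1−A) and emits σT⁴ per unit area — no factor of 4, since only the local patch is in balance.
T = [5.84×10⁴ × 0.79 / 5.67×10⁻⁸]^(1/4) = (8.13×10¹¹)^(1/4) = 950 K.

T_ss ≈ 950 K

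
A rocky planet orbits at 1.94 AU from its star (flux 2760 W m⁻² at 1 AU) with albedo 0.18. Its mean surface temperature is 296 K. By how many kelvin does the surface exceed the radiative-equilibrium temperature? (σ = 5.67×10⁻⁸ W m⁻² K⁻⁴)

ΔT ≈ 69.1 K

S = 2760/1.94² = 733.3 W m⁻².
T_eq = [S(1−A)/(4σ)]^(1/4) = [733.3×0.82/(4×5.67×10⁻⁸)]^(1/4) = 226.9 K.
ΔT = T_surf − T_eq = 296 − 226.9.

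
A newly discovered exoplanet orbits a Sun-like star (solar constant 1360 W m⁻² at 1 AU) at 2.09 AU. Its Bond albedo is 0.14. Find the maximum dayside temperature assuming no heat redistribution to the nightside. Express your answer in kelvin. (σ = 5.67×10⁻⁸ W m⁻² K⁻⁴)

Flux at 2.09 AU: S = 1360/2.09² = 311 W m⁻².
With no redistribution each surface element balances locally: S(1−A) = σT⁴.
T = [311 × 0.86 / 5.67×10⁻⁸]^(1/4) = (4.72×10⁹)^(1/4) = 262 K.

T_ss ≈ 262 K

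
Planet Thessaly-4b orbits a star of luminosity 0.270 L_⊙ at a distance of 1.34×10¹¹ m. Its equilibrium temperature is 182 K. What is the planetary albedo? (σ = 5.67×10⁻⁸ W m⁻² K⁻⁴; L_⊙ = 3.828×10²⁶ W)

A ≈ 0.46

L = 0.270 × 3.828×10²⁶ = 1.03×10²⁶ W.
Flux: S = L/(4πd²) = 1.03×10²⁶/(4π×(1.34×10¹¹)²) = 458 W m⁻².
From T_eq⁴ = S(1−A)/(4σ): 1−A = 4σT_eq⁴/S.
1−A = 4 × 5.67×10⁻⁸ × (182)⁴ / 458 = 0.543.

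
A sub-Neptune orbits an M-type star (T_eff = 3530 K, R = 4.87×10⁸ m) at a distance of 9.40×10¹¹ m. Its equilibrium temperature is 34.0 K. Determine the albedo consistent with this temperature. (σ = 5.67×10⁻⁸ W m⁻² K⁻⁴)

A ≈ 0.87

L = 4πR_⋆²σT_⋆⁴ = 4π(4.87×10⁸)² × 5.67×10⁻⁸ × (3530)⁴ = 2.62×10²⁵ W.
S = L/(4πd²) = 2.36 W m⁻².
From T_eq⁴ = S(1−A)/(4σ): 1−A = 4σT_eq⁴/S.
1−A = 4 × 5.67×10⁻⁸ × (34.0)⁴ / 2.36 = 0.128.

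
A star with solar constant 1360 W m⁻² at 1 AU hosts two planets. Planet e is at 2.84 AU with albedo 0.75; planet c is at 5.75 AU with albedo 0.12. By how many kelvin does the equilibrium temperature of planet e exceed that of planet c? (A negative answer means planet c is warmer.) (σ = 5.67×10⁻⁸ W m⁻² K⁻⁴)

ΔT ≈ 4.4 K

T_eq = [S₀(1−A)/(4σd²)]^(1/4), so T ∝ (1−A)^(1/4) / √d.
T₁ = [1360×0.25/(4×5.67×10⁻⁸×2.84²)]^(1/4) = 116.76 K.
T₂ = [1360×0.88/(4×5.67×10⁻⁸×5.75²)]^(1/4) = 112.40 K.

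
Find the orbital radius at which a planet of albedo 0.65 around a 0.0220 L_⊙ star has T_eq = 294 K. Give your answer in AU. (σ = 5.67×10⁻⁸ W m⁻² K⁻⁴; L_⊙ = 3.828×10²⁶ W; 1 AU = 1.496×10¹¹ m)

L = 0.0220 × 3.828×10²⁶ = 8.42×10²⁴ W.
From T_eq⁴ = L(1−A)/(16πσd²): d = √[L(1−A)/(16πσT_eq⁴)].
d = √[8.42×10²⁴ × 0.35 / (16π × 5.67×10⁻⁸ × (294)⁴)] = 1.18×10¹⁰ m = 0.0786 AU.

d ≈ 0.0786 AU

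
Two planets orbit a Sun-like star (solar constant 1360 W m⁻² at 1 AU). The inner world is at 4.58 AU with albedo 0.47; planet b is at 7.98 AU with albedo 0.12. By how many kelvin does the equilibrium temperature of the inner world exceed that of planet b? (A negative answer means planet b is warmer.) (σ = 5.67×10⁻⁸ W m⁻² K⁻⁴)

T_eq = [S₀(1−A)/(4σd²)]^(1/4), so T ∝ (1−A)^(1/4) / √d.
T₁ = [1360×0.53/(4×5.67×10⁻⁸×4.58²)]^(1/4) = 110.95 K.
T₂ = [1360×0.88/(4×5.67×10⁻⁸×7.98²)]^(1/4) = 95.41 K.

ΔT ≈ 15.5 K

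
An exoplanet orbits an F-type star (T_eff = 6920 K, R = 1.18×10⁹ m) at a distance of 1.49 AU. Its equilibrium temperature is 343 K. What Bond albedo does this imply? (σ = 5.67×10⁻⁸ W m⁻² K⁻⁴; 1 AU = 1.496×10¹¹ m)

A ≈ 0.14

d = 1.49 AU = 2.23×10¹¹ m.
L = 4πR_⋆²σT_⋆⁴ = 4π(1.18×10⁹)² × 5.67×10⁻⁸ × (6920)⁴ = 2.27×10²⁷ W.
S = L/(4πd²) = 3640 W m⁻².
From T_eq⁴ = S(1−A)/(4σ): 1−A = 4σT_eq⁴/S.
1−A = 4 × 5.67×10⁻⁸ × (343)⁴ / 3640 = 0.862.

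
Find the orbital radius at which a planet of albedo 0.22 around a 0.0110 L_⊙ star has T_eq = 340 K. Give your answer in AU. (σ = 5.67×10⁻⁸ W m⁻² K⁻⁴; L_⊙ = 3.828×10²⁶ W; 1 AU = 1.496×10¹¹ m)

d ≈ 0.0621 AU

L = 0.0110 × 3.828×10²⁶ = 4.21×10²⁴ W.
From T_eq⁴ = L(1−A)/(16πσd²): d = √[L(1−A)/(16πσT_eq⁴)].
d = √[4.21×10²⁴ × 0.78 / (16π × 5.67×10⁻⁸ × (340)⁴)] = 9.29×10⁹ m = 0.0621 AU.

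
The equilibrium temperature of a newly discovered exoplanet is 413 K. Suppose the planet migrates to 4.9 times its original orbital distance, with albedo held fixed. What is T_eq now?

T_eq ≈ 187 K

T_eq ∝ L^(1/4) · d^(−1/2).
T′ = 413 / 4.9^(1/2) = 187 K.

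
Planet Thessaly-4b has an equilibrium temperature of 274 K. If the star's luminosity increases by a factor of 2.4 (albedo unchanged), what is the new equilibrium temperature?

T_eq ∝ L^(1/4) · d^(−1/2).
T′ = 274 × 2.4^(1/4) = 341 K.

T_eq ≈ 341 K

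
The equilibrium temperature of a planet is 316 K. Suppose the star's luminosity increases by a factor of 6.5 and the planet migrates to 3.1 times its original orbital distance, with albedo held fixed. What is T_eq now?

T_eq ∝ L^(1/4) · d^(−1/2).
T′ = 316 × 6.5^(1/4) / 3.1^(1/2) = 287 K.

T_eq ≈ 287 K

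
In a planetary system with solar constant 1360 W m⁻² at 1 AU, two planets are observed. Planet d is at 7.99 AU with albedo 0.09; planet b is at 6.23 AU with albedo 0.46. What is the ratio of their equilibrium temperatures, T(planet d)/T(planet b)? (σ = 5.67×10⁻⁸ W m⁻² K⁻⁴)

T_eq = [S₀(1−A)/(4σd²)]^(1/4), so T ∝ (1−A)^(1/4) / √d.
T₁ = [1360×0.91/(4×5.67×10⁻⁸×7.99²)]^(1/4) = 96.15 K.
T₂ = [1360×0.54/(4×5.67×10⁻⁸×6.23²)]^(1/4) = 95.57 K.

T₁/T₂ ≈ 1.006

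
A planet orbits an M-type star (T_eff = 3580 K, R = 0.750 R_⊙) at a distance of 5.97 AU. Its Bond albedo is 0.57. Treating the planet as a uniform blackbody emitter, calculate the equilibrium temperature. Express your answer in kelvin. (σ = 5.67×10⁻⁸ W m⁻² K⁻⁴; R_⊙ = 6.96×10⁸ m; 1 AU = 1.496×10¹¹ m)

R_⋆ = 0.750 × 6.96×10⁸ = 5.22×10⁸ m.
d = 5.97 AU = 8.93×10¹¹ m.
L = 4πR_⋆²σT_⋆⁴ = 4π(5.22×10⁸)² × 5.67×10⁻⁸ × (3580)⁴ = 3.19×10²⁵ W.
S = L/(4πd²) = 3.18 W m⁻².
Energy balance: absorbed = emitted ⇒ πR²·S(1−A) = 4πR²·σT_eq⁴, so T_eq⁴ = S(1−A)/(4σ).
T_eq = [3.18 × 0.43 / (4 × 5.67×10⁻⁸)]^(1/4) = (6.03×10⁶)^(1/4) = 49.6 K.

T_eq ≈ 49.6 K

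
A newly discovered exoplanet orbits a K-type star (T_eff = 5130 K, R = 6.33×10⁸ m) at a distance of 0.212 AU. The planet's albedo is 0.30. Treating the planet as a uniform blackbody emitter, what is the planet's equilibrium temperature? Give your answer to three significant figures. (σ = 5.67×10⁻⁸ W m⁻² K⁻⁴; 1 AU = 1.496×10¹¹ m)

T_eq ≈ 469 K

d = 0.212 AU = 3.17×10¹⁰ m.
L = 4πR_⋆²σT_⋆⁴ = 4π(6.33×10⁸)² × 5.67×10⁻⁸ × (5130)⁴ = 1.98×10²⁶ W.
S = L/(4πd²) = 1.56×10⁴ W m⁻².
Energy balance: absorbed = emitted ⇒ πR²·S(1−A) = 4πR²·σT_eq⁴, so T_eq⁴ = S(1−A)/(4σ).
T_eq = [1.56×10⁴ × 0.70 / (4 × 5.67×10⁻⁸)]^(1/4) = (4.83×10¹⁰)^(1/4) = 469 K.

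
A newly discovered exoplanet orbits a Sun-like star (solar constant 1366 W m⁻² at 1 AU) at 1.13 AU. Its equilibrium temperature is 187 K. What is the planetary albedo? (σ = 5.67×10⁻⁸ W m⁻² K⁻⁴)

Flux at 1.13 AU: S = 1366/1.13² = 1070 W m⁻².
From T_eq⁴ = S(1−A)/(4σ): 1−A = 4σT_eq⁴/S.
1−A = 4 × 5.67×10⁻⁸ × (187)⁴ / 1070 = 0.259.

A ≈ 0.74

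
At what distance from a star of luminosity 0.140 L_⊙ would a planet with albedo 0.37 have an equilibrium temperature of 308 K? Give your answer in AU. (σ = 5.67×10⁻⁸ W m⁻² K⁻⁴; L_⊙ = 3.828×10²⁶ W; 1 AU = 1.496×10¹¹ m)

d ≈ 0.243 AU

L = 0.140 × 3.828×10²⁶ = 5.36×10²⁵ W.
From T_eq⁴ = L(1−A)/(16πσd²): d = √[L(1−A)/(16πσT_eq⁴)].
d = √[5.36×10²⁵ × 0.63 / (16π × 5.67×10⁻⁸ × (308)⁴)] = 3.63×10¹⁰ m = 0.243 AU.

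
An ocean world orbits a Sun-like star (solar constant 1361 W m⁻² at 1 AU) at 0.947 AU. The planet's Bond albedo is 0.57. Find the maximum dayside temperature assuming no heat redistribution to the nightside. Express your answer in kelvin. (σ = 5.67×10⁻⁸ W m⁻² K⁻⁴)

Flux at 0.947 AU: S = 1361/0.947² = 1520 W m⁻².
With no redistribution each surface element balances locally: S(1−A) = σT⁴.
T = [1520 × 0.43 / 5.67×10⁻⁸]^(1/4) = (1.15×10¹⁰)^(1/4) = 328 K.

T_ss ≈ 328 K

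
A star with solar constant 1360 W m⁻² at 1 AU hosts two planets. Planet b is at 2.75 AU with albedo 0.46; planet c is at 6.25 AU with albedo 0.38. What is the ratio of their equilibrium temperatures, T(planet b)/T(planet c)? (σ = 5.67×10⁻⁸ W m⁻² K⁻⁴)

T₁/T₂ ≈ 1.456

T_eq = [S₀(1−A)/(4σd²)]^(1/4), so T ∝ (1−A)^(1/4) / √d.
T₁ = [1360×0.54/(4×5.67×10⁻⁸×2.75²)]^(1/4) = 143.85 K.
T₂ = [1360×0.62/(4×5.67×10⁻⁸×6.25²)]^(1/4) = 98.77 K.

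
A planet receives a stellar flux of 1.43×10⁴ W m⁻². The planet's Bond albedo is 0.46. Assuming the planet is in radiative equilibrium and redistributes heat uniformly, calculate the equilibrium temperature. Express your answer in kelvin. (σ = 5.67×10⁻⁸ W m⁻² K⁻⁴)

Energy balance: absorbed = emitted ⇒ πR²·S(1−A) = 4πR²·σT_eq⁴, so T_eq⁴ = S(1−A)/(4σ).
T_eq = [1.43×10⁴ × 0.54 / (4 × 5.67×10⁻⁸)]^(1/4) = (3.40×10¹⁰)^(1/4) = 430 K.

T_eq ≈ 430 K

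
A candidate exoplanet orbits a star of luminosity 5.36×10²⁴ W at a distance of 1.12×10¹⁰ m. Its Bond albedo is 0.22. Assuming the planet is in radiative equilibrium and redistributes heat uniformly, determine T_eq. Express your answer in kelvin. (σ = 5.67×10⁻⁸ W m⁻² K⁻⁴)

Flux: S = L/(4πd²) = 5.36×10²⁴/(4π×(1.12×10¹⁰)²) = 3400 W m⁻².
Energy balance: absorbed = emitted ⇒ πR²·S(1−A) = 4πR²·σT_eq⁴, so T_eq⁴ = S(1−A)/(4σ).
T_eq = [3400 × 0.78 / (4 × 5.67×10⁻⁸)]^(1/4) = (1.17×10¹⁰)^(1/4) = 329 K.

T_eq ≈ 329 K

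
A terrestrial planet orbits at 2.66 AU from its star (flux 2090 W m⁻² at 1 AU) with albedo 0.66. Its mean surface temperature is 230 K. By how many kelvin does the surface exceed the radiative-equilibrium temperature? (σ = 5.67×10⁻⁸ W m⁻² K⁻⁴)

S = 2090/2.66² = 295.4 W m⁻².
T_eq = [S(1−A)/(4σ)]^(1/4) = [295.4×0.34/(4×5.67×10⁻⁸)]^(1/4) = 145.1 K.
ΔT = T_surf − T_eq = 230 − 145.1.

ΔT ≈ 84.9 K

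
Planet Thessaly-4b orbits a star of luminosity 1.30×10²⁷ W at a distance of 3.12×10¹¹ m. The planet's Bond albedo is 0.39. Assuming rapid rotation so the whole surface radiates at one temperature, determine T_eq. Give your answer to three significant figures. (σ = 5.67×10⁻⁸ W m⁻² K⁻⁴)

T_eq ≈ 231 K

Flux: S = L/(4πd²) = 1.30×10²⁷/(4π×(3.12×10¹¹)²) = 1060 W m⁻².
Energy balance: absorbed = emitted ⇒ πR²·S(1−A) = 4πR²·σT_eq⁴, so T_eq⁴ = S(1−A)/(4σ).
T_eq = [1060 × 0.61 / (4 × 5.67×10⁻⁸)]^(1/4) = (2.86×10⁹)^(1/4) = 231 K.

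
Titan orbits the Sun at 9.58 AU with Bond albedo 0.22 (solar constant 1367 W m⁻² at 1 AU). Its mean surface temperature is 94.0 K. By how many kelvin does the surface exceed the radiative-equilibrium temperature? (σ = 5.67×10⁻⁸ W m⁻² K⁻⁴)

ΔT ≈ 9.4 K

S = 1367/9.58² = 14.89 W m⁻².
T_eq = [S(1−A)/(4σ)]^(1/4) = [14.89×0.78/(4×5.67×10⁻⁸)]^(1/4) = 84.6 K.
ΔT = T_surf − T_eq = 94 − 84.6.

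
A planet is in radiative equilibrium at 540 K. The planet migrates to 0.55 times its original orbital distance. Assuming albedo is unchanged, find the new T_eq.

T_eq ∝ L^(1/4) · d^(−1/2).
T′ = 540 / 0.55^(1/2) = 728 K.

T_eq ≈ 728 K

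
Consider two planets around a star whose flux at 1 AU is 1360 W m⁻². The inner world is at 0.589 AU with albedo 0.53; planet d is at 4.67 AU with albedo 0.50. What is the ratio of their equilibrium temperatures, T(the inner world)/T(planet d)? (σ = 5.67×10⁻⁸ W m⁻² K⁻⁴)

T₁/T₂ ≈ 2.773

T_eq = [S₀(1−A)/(4σd²)]^(1/4), so T ∝ (1−A)^(1/4) / √d.
T₁ = [1360×0.47/(4×5.67×10⁻⁸×0.589²)]^(1/4) = 300.22 K.
T₂ = [1360×0.50/(4×5.67×10⁻⁸×4.67²)]^(1/4) = 108.28 K.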